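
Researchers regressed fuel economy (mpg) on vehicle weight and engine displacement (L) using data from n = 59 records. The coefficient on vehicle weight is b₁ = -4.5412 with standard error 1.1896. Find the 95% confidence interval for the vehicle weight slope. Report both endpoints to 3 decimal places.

df = n − k − 1 = 59 − 2 − 1 = 56.
t* = t_{0.025, 56} = 2.003241.
Margin = t* × SE = 2.003241 × 1.1896 = 2.38306.
CI: -4.5412 ± 2.38306 → (-6.924, -2.158).
With 95% confidence, each one-unit increase in vehicle weight is associated with a change of between -6.924 and -2.158 mpg in fuel economy, holding the other predictors fixed.

(-6.924, -2.158)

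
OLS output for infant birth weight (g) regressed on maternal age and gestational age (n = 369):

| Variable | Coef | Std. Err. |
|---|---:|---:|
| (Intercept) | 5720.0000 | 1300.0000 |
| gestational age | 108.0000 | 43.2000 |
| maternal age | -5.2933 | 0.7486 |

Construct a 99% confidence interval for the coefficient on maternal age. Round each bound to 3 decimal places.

(-7.232, -3.355)

Read off: b = -5.2933, SE = 0.7486 for maternal age.
df = n − k − 1 = 369 − 2 − 1 = 366.
t* = t_{0.005, 366} = 2.589329.
Margin = t* × SE = 2.589329 × 0.7486 = 1.93837.
CI: -5.2933 ± 1.93837 → (-7.232, -3.355).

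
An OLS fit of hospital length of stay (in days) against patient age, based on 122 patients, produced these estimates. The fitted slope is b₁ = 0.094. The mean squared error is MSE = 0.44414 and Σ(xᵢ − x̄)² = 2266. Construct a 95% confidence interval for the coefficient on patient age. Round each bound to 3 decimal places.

SE(b₁) = √(MSE/Sₓₓ) = √(0.44414/2266) = 0.0140001.
df = n − 2 = 120.
t* = t_{0.025, 120} = 1.97993.
Margin = t* × SE = 1.97993 × 0.0140001 = 0.02772.
CI: 0.094 ± 0.02772 → (0.066, 0.122).
With 95% confidence, each one-unit increase in patient age is associated with a change of between 0.066 and 0.122 days in hospital length of stay.

(0.066, 0.122)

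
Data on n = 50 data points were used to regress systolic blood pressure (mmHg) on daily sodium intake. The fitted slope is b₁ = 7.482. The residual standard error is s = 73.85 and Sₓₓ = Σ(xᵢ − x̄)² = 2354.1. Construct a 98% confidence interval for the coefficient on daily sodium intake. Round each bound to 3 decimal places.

(3.819, 11.145)

SE(b₁) = s/√Sₓₓ = 73.85/√2354.1 = 1.52208.
df = n − 2 = 48.
t* = t_{0.01, 48} = 2.406581.
Margin = t* × SE = 2.406581 × 1.52208 = 3.66301.
CI: 7.482 ± 3.66301 → (3.819, 11.145).
With 98% confidence, each one-unit increase in daily sodium intake is associated with a change of between 3.819 and 11.145 mmHg in systolic blood pressure.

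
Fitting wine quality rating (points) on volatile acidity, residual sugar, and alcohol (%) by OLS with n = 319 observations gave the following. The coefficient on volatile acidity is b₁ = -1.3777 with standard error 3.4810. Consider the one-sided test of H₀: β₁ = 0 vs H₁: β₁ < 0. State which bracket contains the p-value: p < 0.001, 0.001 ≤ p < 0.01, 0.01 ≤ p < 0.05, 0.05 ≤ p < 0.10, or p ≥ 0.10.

p ≥ 0.10

t = -1.3777 / 3.4810 = -0.396.
df = n − k − 1 = 319 − 3 − 1 = 315.
One-sided p = P(T_{315} < t) ≈ 0.3463.
So p ≥ 0.10.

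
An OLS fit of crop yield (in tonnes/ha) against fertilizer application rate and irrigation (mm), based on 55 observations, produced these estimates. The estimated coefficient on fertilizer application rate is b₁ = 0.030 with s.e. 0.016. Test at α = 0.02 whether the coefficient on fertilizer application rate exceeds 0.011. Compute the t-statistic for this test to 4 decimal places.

t = 1.1875

H₀: β₁ = 0.011 vs H₁: β₁ > 0.011.
t = (b₁ − β₁⁰)/SE = (0.030 − 0.011) / 0.016 = 1.1875.
df = n − k − 1 = 55 − 2 − 1 = 52.
One-sided p ≈ 0.1202, which is ≥ 0.02, so fail to reject H₀.
The data do not give significant evidence that the true slope on fertilizer application rate exceeds 0.011 tonnes/ha per unit, holding the other predictors fixed.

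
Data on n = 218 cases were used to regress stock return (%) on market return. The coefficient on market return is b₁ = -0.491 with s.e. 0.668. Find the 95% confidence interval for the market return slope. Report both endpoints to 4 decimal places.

(-1.8076, 0.8256)

df = n − 2 = 218 − 2 = 216.
t* = t_{0.025, 216} = 1.971007.
Margin = t* × SE = 1.971007 × 0.668 = 1.316633.
CI: -0.491 ± 1.316633 → (-1.8076, 0.8256).
With 95% confidence, each one-unit increase in market return is associated with a change of between -1.8076 and 0.8256 % in stock return.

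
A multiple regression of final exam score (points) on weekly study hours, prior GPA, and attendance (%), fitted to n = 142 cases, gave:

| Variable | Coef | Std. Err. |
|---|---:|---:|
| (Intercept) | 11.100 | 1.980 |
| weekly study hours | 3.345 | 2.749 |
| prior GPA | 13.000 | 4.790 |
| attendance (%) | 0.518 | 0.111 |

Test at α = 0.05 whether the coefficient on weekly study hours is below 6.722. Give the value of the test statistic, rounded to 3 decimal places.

t = -1.228

Read off: b = 3.345, SE = 2.749 for weekly study hours.
H₀: β₁ = 6.722 vs H₁: β₁ < 6.722.
t = (3.345 − 6.722) / 2.749 = -1.228.
df = n − k − 1 = 142 − 3 − 1 = 138.
One-sided p ≈ 0.1107, which is ≥ 0.05, so fail to reject H₀.
The data do not give significant evidence that the true slope on weekly study hours is below 6.722 points per unit, holding the other predictors fixed.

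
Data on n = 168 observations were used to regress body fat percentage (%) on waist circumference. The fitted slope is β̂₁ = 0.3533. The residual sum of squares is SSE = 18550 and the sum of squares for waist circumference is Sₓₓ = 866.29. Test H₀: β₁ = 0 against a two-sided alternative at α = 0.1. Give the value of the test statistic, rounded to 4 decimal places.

MSE = SSE/(n − 2) = 18550/166 = 111.747.
SE(β̂₁) = √(MSE/Sₓₓ) = √(111.747/866.29) = 0.359159.
t = 0.3533 / 0.359159 = 0.9837.
df = n − 2 = 166.
Two-sided p ≈ 0.3267, which is ≥ 0.1, so fail to reject H₀.
The data do not give significant evidence of an association between waist circumference and body fat percentage.

t = 0.9837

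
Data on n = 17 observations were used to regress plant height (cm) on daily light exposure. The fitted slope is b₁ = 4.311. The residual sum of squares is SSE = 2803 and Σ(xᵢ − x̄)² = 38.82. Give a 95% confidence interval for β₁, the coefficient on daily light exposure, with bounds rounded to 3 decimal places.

MSE = SSE/(n − 2) = 2803/15 = 186.867.
SE(b₁) = √(MSE/Sₓₓ) = √(186.867/38.82) = 2.19401.
df = n − 2 = 15.
t* = t_{0.025, 15} = 2.13145.
Margin = t* × SE = 2.13145 × 2.19401 = 4.67642.
CI: 4.311 ± 4.67642 → (-0.365, 8.987).
With 95% confidence, each one-unit increase in daily light exposure is associated with a change of between -0.365 and 8.987 cm in plant height.

(-0.365, 8.987)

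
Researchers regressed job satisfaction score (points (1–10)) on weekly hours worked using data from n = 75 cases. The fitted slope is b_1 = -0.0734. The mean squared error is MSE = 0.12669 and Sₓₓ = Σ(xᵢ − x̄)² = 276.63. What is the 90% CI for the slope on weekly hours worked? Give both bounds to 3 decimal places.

SE(b_1) = √(MSE/Sₓₓ) = √(0.12669/276.63) = 0.0214004.
df = n − 2 = 73.
t* = t_{0.05, 73} = 1.665996.
Margin = t* × SE = 1.665996 × 0.0214004 = 0.03565.
CI: -0.0734 ± 0.03565 → (-0.109, -0.038).
With 90% confidence, each one-unit increase in weekly hours worked is associated with a change of between -0.109 and -0.038 points (1–10) in job satisfaction score.

(-0.109, -0.038)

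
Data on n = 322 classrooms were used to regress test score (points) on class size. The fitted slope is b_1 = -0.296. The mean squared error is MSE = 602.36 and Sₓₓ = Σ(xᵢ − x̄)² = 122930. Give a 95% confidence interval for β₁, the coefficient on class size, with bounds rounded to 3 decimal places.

(-0.434, -0.158)

SE(b_1) = √(MSE/Sₓₓ) = √(602.36/122930) = 0.0700002.
df = n − 2 = 320.
t* = t_{0.025, 320} = 1.967405.
Margin = t* × SE = 1.967405 × 0.0700002 = 0.13772.
CI: -0.296 ± 0.13772 → (-0.434, -0.158).
With 95% confidence, each one-unit increase in class size is associated with a change of between -0.434 and -0.158 points in test score.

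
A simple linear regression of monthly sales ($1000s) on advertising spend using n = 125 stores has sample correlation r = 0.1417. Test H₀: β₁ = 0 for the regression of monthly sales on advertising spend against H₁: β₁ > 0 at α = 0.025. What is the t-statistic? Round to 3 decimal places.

t = r·√(n − 2)/√(1 − r²) = 0.1417·√123/√0.979921 = 1.588.
df = n − 2 = 123.
One-sided p ≈ 0.0575, which is ≥ 0.025, so fail to reject H₀.
The data do not give significant evidence of a linear association between advertising spend and monthly sales.

t = 1.588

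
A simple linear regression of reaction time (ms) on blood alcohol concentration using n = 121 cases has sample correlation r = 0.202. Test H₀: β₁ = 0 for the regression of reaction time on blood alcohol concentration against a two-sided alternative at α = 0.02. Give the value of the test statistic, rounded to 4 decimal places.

t = r·√(n − 2)/√(1 − r²) = 0.202·√119/√0.959196 = 2.2499.
df = n − 2 = 119.
Two-sided p ≈ 0.0263, which is ≥ 0.02, so fail to reject H₀.
The data do not give significant evidence of a linear association between blood alcohol concentration and reaction time.

t = 2.2499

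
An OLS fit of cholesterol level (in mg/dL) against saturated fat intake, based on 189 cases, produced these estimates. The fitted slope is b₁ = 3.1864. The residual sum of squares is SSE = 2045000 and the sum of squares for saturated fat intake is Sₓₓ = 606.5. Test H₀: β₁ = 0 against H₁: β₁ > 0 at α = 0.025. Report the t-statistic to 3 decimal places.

t = 0.750

MSE = SSE/(n − 2) = 2045000/187 = 10935.8.
SE(b₁) = √(MSE/Sₓₓ) = √(10935.8/606.5) = 4.2463.
t = 3.1864 / 4.2463 = 0.750.
df = n − 2 = 187.
One-sided p ≈ 0.2270, which is ≥ 0.025, so fail to reject H₀.
The data do not give significant evidence that the true slope on saturated fat intake is positive.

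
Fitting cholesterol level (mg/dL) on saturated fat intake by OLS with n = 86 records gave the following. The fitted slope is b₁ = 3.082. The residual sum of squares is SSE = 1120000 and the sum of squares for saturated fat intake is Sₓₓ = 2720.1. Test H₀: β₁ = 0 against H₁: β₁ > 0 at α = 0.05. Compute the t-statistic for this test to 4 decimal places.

MSE = SSE/(n − 2) = 1120000/84 = 13333.3.
SE(b₁) = √(MSE/Sₓₓ) = √(13333.3/2720.1) = 2.214.
t = 3.082 / 2.214 = 1.3921.
df = n − 2 = 84.
One-sided p ≈ 0.0838, which is ≥ 0.05, so fail to reject H₀.
The data do not give significant evidence that the true slope on saturated fat intake is positive.

t = 1.3921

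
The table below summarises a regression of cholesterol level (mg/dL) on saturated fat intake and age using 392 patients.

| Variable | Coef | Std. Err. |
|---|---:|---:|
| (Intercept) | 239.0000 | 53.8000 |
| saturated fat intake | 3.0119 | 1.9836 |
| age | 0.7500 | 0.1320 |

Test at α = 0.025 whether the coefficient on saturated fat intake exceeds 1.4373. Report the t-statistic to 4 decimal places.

t = 0.7938

Read off: b = 3.0119, SE = 1.9836 for saturated fat intake.
H₀: β₁ = 1.4373 vs H₁: β₁ > 1.4373.
t = (3.0119 − 1.4373) / 1.9836 = 0.7938.
df = n − k − 1 = 392 − 2 − 1 = 389.
One-sided p ≈ 0.2139, which is ≥ 0.025, so fail to reject H₀.
The data do not give significant evidence that the true slope on saturated fat intake exceeds 1.4373 mg/dL per unit, holding the other predictors fixed.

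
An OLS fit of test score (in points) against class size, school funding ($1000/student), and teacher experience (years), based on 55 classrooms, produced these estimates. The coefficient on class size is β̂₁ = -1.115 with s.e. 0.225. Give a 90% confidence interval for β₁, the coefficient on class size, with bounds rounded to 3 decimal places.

(-1.492, -0.738)

df = n − k − 1 = 55 − 3 − 1 = 51.
t* = t_{0.05, 51} = 1.675285.
Margin = t* × SE = 1.675285 × 0.225 = 0.37694.
CI: -1.115 ± 0.37694 → (-1.492, -0.738).
With 90% confidence, each one-unit increase in class size is associated with a change of between -1.492 and -0.738 points in test score, holding the other predictors fixed.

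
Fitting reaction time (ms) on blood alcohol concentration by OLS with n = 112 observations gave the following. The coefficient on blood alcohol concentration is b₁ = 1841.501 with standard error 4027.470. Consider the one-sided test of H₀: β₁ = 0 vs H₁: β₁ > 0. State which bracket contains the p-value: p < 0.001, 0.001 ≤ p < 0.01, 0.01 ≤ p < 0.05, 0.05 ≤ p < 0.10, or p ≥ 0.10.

p ≥ 0.10

t = 1841.501 / 4027.470 = 0.457.
df = n − 2 = 112 − 2 = 110.
One-sided p = P(T_{110} > t) ≈ 0.3242.
So p ≥ 0.10.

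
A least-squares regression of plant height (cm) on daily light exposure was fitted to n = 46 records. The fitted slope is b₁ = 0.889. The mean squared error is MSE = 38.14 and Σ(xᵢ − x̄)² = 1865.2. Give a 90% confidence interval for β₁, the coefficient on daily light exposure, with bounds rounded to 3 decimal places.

(0.649, 1.129)

SE(b₁) = √(MSE/Sₓₓ) = √(38.14/1865.2) = 0.142997.
df = n − 2 = 44.
t* = t_{0.05, 44} = 1.68023.
Margin = t* × SE = 1.68023 × 0.142997 = 0.24027.
CI: 0.889 ± 0.24027 → (0.649, 1.129).
With 90% confidence, each one-unit increase in daily light exposure is associated with a change of between 0.649 and 1.129 cm in plant height.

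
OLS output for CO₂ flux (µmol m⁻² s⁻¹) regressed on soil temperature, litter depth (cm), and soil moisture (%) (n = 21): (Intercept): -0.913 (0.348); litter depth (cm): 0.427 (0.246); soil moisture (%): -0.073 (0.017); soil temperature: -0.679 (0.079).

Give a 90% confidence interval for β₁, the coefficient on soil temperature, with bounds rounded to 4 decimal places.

Read off: b = -0.679, SE = 0.079 for soil temperature.
df = n − k − 1 = 21 − 3 − 1 = 17.
t* = t_{0.05, 17} = 1.739607.
Margin = t* × SE = 1.739607 × 0.079 = 0.137429.
CI: -0.679 ± 0.137429 → (-0.8164, -0.5416).

(-0.8164, -0.5416)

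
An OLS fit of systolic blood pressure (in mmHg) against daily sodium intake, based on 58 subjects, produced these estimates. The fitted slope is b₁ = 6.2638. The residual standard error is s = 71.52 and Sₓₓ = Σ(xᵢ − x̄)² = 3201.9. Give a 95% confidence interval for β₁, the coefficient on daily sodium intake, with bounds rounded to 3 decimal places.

(3.732, 8.796)

SE(b₁) = s/√Sₓₓ = 71.52/√3201.9 = 1.26393.
df = n − 2 = 56.
t* = t_{0.025, 56} = 2.003241.
Margin = t* × SE = 2.003241 × 1.26393 = 2.53196.
CI: 6.2638 ± 2.53196 → (3.732, 8.796).
With 95% confidence, each one-unit increase in daily sodium intake is associated with a change of between 3.732 and 8.796 mmHg in systolic blood pressure.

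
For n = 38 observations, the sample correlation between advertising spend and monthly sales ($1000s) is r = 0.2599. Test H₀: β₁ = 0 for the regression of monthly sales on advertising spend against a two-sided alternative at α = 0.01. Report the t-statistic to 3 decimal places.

t = r·√(n − 2)/√(1 − r²) = 0.2599·√36/√0.932452 = 1.615.
df = n − 2 = 36.
Two-sided p ≈ 0.1151, which is ≥ 0.01, so fail to reject H₀.
The data do not give significant evidence of a linear association between advertising spend and monthly sales.

t = 1.615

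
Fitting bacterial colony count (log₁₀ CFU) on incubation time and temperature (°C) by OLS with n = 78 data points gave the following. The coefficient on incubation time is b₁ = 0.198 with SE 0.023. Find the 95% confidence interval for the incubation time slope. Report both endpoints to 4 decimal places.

(0.1522, 0.2438)

df = n − k − 1 = 78 − 2 − 1 = 75.
t* = t_{0.025, 75} = 1.992102.
Margin = t* × SE = 1.992102 × 0.023 = 0.045818.
CI: 0.198 ± 0.045818 → (0.1522, 0.2438).
With 95% confidence, each one-unit increase in incubation time is associated with a change of between 0.1522 and 0.2438 log₁₀ CFU in bacterial colony count, holding the other predictors fixed.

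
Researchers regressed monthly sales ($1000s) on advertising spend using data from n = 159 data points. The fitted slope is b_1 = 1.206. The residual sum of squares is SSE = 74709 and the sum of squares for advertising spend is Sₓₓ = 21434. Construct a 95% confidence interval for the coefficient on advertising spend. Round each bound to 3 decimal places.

(0.912, 1.500)

MSE = SSE/(n − 2) = 74709/157 = 475.854.
SE(b_1) = √(MSE/Sₓₓ) = √(475.854/21434) = 0.149.
df = n − 2 = 157.
t* = t_{0.025, 157} = 1.975189.
Margin = t* × SE = 1.975189 × 0.149 = 0.29430.
CI: 1.206 ± 0.29430 → (0.912, 1.500).
With 95% confidence, each one-unit increase in advertising spend is associated with a change of between 0.912 and 1.500 $1000s in monthly sales.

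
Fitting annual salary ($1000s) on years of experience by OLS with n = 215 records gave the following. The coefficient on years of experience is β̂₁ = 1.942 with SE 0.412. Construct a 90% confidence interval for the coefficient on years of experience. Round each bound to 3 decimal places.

df = n − 2 = 215 − 2 = 213.
t* = t_{0.05, 213} = 1.652039.
Margin = t* × SE = 1.652039 × 0.412 = 0.68064.
CI: 1.942 ± 0.68064 → (1.261, 2.623).
With 90% confidence, each one-unit increase in years of experience is associated with a change of between 1.261 and 2.623 $1000s in annual salary.

(1.261, 2.623)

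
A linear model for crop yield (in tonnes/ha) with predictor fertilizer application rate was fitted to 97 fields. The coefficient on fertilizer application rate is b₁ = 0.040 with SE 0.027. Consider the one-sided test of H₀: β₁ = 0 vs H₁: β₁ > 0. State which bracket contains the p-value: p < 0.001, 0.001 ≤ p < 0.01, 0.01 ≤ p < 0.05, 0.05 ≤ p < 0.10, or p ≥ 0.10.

0.05 ≤ p < 0.10

t = 0.040 / 0.027 = 1.481.
df = n − 2 = 97 − 2 = 95.
One-sided p = P(T_{95} > t) ≈ 0.0709.
So 0.05 ≤ p < 0.10.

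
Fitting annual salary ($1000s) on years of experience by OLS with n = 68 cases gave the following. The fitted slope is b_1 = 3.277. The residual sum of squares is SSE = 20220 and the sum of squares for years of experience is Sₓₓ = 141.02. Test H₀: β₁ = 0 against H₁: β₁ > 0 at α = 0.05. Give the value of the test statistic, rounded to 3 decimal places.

t = 2.223

MSE = SSE/(n − 2) = 20220/66 = 306.364.
SE(b_1) = √(MSE/Sₓₓ) = √(306.364/141.02) = 1.47393.
t = 3.277 / 1.47393 = 2.223.
df = n − 2 = 66.
One-sided p ≈ 0.0148, which is < 0.05, so reject H₀.
There is evidence that the true slope on years of experience is positive.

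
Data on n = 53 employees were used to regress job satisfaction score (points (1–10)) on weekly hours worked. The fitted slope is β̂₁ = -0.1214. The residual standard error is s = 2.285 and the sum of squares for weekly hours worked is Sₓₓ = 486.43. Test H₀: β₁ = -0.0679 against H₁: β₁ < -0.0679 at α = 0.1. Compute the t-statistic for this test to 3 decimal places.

t = -0.516

SE(β̂₁) = s/√Sₓₓ = 2.285/√486.43 = 0.103604.
t = (-0.1214 − (-0.0679)) / 0.103604 = -0.516.
df = n − 2 = 51.
One-sided p ≈ 0.3039, which is ≥ 0.1, so fail to reject H₀.
The data do not give significant evidence that the true slope on weekly hours worked is below -0.0679 points (1–10) per unit.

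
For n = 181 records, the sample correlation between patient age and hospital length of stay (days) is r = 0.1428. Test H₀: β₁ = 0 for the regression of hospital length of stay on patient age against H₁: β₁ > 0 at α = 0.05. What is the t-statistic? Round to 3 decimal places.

t = 1.930

t = r·√(n − 2)/√(1 − r²) = 0.1428·√179/√0.979608 = 1.930.
df = n − 2 = 179.
One-sided p ≈ 0.0276, which is < 0.05, so reject H₀.
There is evidence of a linear association between patient age and hospital length of stay.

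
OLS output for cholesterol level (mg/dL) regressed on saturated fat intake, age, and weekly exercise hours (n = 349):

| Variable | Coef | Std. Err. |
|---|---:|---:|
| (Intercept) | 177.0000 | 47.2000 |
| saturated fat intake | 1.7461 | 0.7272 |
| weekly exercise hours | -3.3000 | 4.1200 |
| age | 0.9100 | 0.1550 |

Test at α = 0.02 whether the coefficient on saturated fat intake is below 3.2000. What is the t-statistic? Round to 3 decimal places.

t = -1.999

Read off: b = 1.7461, SE = 0.7272 for saturated fat intake.
H₀: β₁ = 3.2000 vs H₁: β₁ < 3.2000.
t = (1.7461 − 3.2000) / 0.7272 = -1.999.
df = n − k − 1 = 349 − 3 − 1 = 345.
One-sided p ≈ 0.0232, which is ≥ 0.02, so fail to reject H₀.
The data do not give significant evidence that the true slope on saturated fat intake is below 3.2000 mg/dL per unit, holding the other predictors fixed.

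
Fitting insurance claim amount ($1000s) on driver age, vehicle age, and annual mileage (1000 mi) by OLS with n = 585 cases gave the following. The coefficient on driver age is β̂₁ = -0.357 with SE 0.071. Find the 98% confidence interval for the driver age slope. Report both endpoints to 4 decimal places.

(-0.5226, -0.1914)

df = n − k − 1 = 585 − 3 − 1 = 581.
t* = t_{0.01, 581} = 2.332783.
Margin = t* × SE = 2.332783 × 0.071 = 0.165628.
CI: -0.357 ± 0.165628 → (-0.5226, -0.1914).
With 98% confidence, each one-unit increase in driver age is associated with a change of between -0.5226 and -0.1914 $1000s in insurance claim amount, holding the other predictors fixed.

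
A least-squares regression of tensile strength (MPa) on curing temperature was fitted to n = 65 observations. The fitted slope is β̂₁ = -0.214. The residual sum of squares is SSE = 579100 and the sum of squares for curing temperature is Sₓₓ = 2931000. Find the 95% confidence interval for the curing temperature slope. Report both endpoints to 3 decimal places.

(-0.326, -0.102)

MSE = SSE/(n − 2) = 579100/63 = 9192.06.
SE(β̂₁) = √(MSE/Sₓₓ) = √(9192.06/2931000) = 0.0560014.
df = n − 2 = 63.
t* = t_{0.025, 63} = 1.998341.
Margin = t* × SE = 1.998341 × 0.0560014 = 0.11191.
CI: -0.214 ± 0.11191 → (-0.326, -0.102).
With 95% confidence, each one-unit increase in curing temperature is associated with a change of between -0.326 and -0.102 MPa in tensile strength.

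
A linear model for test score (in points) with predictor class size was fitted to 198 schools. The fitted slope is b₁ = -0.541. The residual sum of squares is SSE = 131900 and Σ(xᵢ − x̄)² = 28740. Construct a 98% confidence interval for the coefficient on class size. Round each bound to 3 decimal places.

MSE = SSE/(n − 2) = 131900/196 = 672.959.
SE(b₁) = √(MSE/Sₓₓ) = √(672.959/28740) = 0.153021.
df = n − 2 = 196.
t* = t_{0.01, 196} = 2.345524.
Margin = t* × SE = 2.345524 × 0.153021 = 0.35891.
CI: -0.541 ± 0.35891 → (-0.900, -0.182).
With 98% confidence, each one-unit increase in class size is associated with a change of between -0.900 and -0.182 points in test score.

(-0.900, -0.182)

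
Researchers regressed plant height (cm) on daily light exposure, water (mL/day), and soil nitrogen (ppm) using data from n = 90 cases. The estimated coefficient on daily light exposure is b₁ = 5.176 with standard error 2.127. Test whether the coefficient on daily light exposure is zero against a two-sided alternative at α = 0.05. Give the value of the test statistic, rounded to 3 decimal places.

t = 2.433

H₀: β₁ = 0 vs H₁: β₁ ≠ 0.
t = (b₁ − β₁⁰)/SE = 5.176 / 2.127 = 2.433.
df = n − k − 1 = 90 − 3 − 1 = 86.
Two-sided p ≈ 0.0170, which is < 0.05, so reject H₀.
There is evidence that daily light exposure is associated with plant height, holding the other predictors fixed.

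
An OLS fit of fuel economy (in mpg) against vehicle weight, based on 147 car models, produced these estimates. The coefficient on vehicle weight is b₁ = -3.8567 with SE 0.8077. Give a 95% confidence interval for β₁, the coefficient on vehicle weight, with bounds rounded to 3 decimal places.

df = n − 2 = 147 − 2 = 145.
t* = t_{0.025, 145} = 1.97646.
Margin = t* × SE = 1.97646 × 0.8077 = 1.59639.
CI: -3.8567 ± 1.59639 → (-5.453, -2.260).
With 95% confidence, each one-unit increase in vehicle weight is associated with a change of between -5.453 and -2.260 mpg in fuel economy.

(-5.453, -2.260)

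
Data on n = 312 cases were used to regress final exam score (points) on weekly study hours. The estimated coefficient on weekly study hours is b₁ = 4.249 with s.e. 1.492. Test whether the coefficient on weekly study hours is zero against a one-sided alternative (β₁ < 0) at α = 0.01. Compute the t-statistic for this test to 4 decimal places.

H₀: β₁ = 0 vs H₁: β₁ < 0.
t = (b₁ − β₁⁰)/SE = 4.249 / 1.492 = 2.8479.
df = n − 2 = 312 − 2 = 310.
One-sided p ≈ 0.9977, which is ≥ 0.01, so fail to reject H₀.
The data do not give significant evidence that the true slope on weekly study hours is negative.

t = 2.8479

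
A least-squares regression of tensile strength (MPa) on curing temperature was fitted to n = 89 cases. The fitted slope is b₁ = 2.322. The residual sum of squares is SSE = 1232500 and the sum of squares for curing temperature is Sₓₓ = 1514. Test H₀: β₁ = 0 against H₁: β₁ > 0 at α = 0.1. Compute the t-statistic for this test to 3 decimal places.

MSE = SSE/(n − 2) = 1232500/87 = 14166.7.
SE(b₁) = √(MSE/Sₓₓ) = √(14166.7/1514) = 3.05894.
t = 2.322 / 3.05894 = 0.759.
df = n − 2 = 87.
One-sided p ≈ 0.2249, which is ≥ 0.1, so fail to reject H₀.
The data do not give significant evidence that the true slope on curing temperature is positive.

t = 0.759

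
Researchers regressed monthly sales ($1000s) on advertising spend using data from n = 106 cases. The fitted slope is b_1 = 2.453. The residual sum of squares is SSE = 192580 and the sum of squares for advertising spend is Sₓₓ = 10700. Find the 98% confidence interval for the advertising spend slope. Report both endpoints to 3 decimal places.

(1.470, 3.436)

MSE = SSE/(n − 2) = 192580/104 = 1851.73.
SE(b_1) = √(MSE/Sₓₓ) = √(1851.73/10700) = 0.416004.
df = n − 2 = 104.
t* = t_{0.01, 104} = 2.362739.
Margin = t* × SE = 2.362739 × 0.416004 = 0.98291.
CI: 2.453 ± 0.98291 → (1.470, 3.436).
With 98% confidence, each one-unit increase in advertising spend is associated with a change of between 1.470 and 3.436 $1000s in monthly sales.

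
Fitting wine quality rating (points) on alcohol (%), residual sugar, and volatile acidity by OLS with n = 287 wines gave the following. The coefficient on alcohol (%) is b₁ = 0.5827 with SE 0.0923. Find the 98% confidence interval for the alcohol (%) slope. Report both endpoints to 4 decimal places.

df = n − k − 1 = 287 − 3 − 1 = 283.
t* = t_{0.01, 283} = 2.339597.
Margin = t* × SE = 2.339597 × 0.0923 = 0.215945.
CI: 0.5827 ± 0.215945 → (0.3668, 0.7986).
With 98% confidence, each one-unit increase in alcohol (%) is associated with a change of between 0.3668 and 0.7986 points in wine quality rating, holding the other predictors fixed.

(0.3668, 0.7986)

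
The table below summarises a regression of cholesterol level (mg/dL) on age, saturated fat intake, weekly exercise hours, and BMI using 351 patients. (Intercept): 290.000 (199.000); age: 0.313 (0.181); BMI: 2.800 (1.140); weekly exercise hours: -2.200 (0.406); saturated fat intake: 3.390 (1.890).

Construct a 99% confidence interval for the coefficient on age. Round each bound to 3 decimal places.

Read off: b = 0.313, SE = 0.181 for age.
df = n − k − 1 = 351 − 4 − 1 = 346.
t* = t_{0.005, 346} = 2.590113.
Margin = t* × SE = 2.590113 × 0.181 = 0.46881.
CI: 0.313 ± 0.46881 → (-0.156, 0.782).

(-0.156, 0.782)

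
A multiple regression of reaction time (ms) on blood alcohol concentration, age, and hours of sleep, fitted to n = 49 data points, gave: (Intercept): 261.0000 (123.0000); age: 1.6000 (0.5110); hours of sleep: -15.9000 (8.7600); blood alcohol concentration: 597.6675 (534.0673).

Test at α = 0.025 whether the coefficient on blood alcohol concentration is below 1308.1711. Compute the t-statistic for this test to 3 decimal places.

Read off: b = 597.6675, SE = 534.0673 for blood alcohol concentration.
H₀: β₁ = 1308.1711 vs H₁: β₁ < 1308.1711.
t = (597.6675 − 1308.1711) / 534.0673 = -1.330.
df = n − k − 1 = 49 − 3 − 1 = 45.
One-sided p ≈ 0.0951, which is ≥ 0.025, so fail to reject H₀.
The data do not give significant evidence that the true slope on blood alcohol concentration is below 1308.1711 ms per unit, holding the other predictors fixed.

t = -1.330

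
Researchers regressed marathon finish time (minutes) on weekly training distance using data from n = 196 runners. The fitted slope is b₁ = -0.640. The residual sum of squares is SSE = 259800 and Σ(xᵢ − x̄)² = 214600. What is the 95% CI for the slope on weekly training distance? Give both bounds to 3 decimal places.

(-0.796, -0.484)

MSE = SSE/(n − 2) = 259800/194 = 1339.18.
SE(b₁) = √(MSE/Sₓₓ) = √(1339.18/214600) = 0.0789958.
df = n − 2 = 194.
t* = t_{0.025, 194} = 1.972268.
Margin = t* × SE = 1.972268 × 0.0789958 = 0.15580.
CI: -0.640 ± 0.15580 → (-0.796, -0.484).
With 95% confidence, each one-unit increase in weekly training distance is associated with a change of between -0.796 and -0.484 minutes in marathon finish time.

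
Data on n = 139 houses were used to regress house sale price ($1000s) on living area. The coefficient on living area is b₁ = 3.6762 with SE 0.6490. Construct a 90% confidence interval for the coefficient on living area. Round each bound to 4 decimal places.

(2.6014, 4.7510)

df = n − 2 = 139 − 2 = 137.
t* = t_{0.05, 137} = 1.656052.
Margin = t* × SE = 1.656052 × 0.6490 = 1.074778.
CI: 3.6762 ± 1.074778 → (2.6014, 4.7510).
With 90% confidence, each one-unit increase in living area is associated with a change of between 2.6014 and 4.7510 $1000s in house sale price.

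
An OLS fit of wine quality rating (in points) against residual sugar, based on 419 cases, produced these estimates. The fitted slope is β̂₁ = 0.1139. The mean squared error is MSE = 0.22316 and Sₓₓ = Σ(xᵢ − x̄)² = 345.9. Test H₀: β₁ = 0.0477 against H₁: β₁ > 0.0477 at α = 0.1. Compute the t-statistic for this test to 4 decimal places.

t = 2.6063

SE(β̂₁) = √(MSE/Sₓₓ) = √(0.22316/345.9) = 0.0254.
t = (0.1139 − 0.0477) / 0.0254 = 2.6063.
df = n − 2 = 417.
One-sided p ≈ 0.0047, which is < 0.1, so reject H₀.
There is evidence that the true slope on residual sugar exceeds 0.0477 points per unit.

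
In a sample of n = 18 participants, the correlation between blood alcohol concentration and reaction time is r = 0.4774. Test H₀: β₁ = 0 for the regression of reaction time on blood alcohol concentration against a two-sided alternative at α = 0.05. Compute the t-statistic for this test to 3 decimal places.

t = r·√(n − 2)/√(1 − r²) = 0.4774·√16/√0.772089 = 2.173.
df = n − 2 = 16.
Two-sided p ≈ 0.0451, which is < 0.05, so reject H₀.
There is evidence of a linear association between blood alcohol concentration and reaction time.

t = 2.173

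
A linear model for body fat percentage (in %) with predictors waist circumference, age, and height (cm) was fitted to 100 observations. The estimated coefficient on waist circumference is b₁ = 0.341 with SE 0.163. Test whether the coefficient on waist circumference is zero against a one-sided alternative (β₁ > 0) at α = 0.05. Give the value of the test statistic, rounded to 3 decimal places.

t = 2.092

H₀: β₁ = 0 vs H₁: β₁ > 0.
t = (b₁ − β₁⁰)/SE = 0.341 / 0.163 = 2.092.
df = n − k − 1 = 100 − 3 − 1 = 96.
One-sided p ≈ 0.0195, which is < 0.05, so reject H₀.
There is evidence that the true slope on waist circumference is positive, holding the other predictors fixed.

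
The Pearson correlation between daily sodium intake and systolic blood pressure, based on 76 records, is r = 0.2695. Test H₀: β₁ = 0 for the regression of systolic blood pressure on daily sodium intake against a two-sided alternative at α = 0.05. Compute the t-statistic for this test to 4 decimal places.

t = r·√(n − 2)/√(1 − r²) = 0.2695·√74/√0.92737 = 2.4074.
df = n − 2 = 74.
Two-sided p ≈ 0.0186, which is < 0.05, so reject H₀.
There is evidence of a linear association between daily sodium intake and systolic blood pressure.

t = 2.4074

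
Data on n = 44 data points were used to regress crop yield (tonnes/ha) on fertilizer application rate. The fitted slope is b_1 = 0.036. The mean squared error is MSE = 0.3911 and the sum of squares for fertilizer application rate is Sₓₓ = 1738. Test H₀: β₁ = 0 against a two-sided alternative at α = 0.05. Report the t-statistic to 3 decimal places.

t = 2.400

SE(b_1) = √(MSE/Sₓₓ) = √(0.3911/1738) = 0.015001.
t = 0.036 / 0.015001 = 2.400.
df = n − 2 = 42.
Two-sided p ≈ 0.0209, which is < 0.05, so reject H₀.
There is evidence that fertilizer application rate is associated with crop yield.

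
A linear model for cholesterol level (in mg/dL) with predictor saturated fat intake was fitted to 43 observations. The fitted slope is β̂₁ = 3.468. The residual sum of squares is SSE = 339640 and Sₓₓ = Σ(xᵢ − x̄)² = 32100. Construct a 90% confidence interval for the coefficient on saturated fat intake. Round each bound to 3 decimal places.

MSE = SSE/(n − 2) = 339640/41 = 8283.9.
SE(β̂₁) = √(MSE/Sₓₓ) = √(8283.9/32100) = 0.508001.
df = n − 2 = 41.
t* = t_{0.05, 41} = 1.682878.
Margin = t* × SE = 1.682878 × 0.508001 = 0.85490.
CI: 3.468 ± 0.85490 → (2.613, 4.323).
With 90% confidence, each one-unit increase in saturated fat intake is associated with a change of between 2.613 and 4.323 mg/dL in cholesterol level.

(2.613, 4.323)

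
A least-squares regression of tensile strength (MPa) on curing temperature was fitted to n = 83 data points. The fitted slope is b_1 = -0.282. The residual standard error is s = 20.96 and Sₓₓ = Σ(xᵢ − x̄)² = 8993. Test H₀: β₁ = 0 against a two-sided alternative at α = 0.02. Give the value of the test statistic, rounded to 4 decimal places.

t = -1.2759

SE(b_1) = s/√Sₓₓ = 20.96/√8993 = 0.221024.
t = -0.282 / 0.221024 = -1.2759.
df = n − 2 = 81.
Two-sided p ≈ 0.2056, which is ≥ 0.02, so fail to reject H₀.
The data do not give significant evidence of an association between curing temperature and tensile strength.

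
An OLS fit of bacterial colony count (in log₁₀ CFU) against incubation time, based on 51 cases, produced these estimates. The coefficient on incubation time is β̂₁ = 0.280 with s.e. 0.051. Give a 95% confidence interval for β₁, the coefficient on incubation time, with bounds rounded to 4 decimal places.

(0.1775, 0.3825)

df = n − 2 = 51 − 2 = 49.
t* = t_{0.025, 49} = 2.009575.
Margin = t* × SE = 2.009575 × 0.051 = 0.102488.
CI: 0.280 ± 0.102488 → (0.1775, 0.3825).
With 95% confidence, each one-unit increase in incubation time is associated with a change of between 0.1775 and 0.3825 log₁₀ CFU in bacterial colony count.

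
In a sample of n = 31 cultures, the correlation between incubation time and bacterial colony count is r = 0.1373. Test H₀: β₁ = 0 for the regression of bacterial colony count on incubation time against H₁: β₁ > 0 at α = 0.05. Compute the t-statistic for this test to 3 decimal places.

t = r·√(n − 2)/√(1 − r²) = 0.1373·√29/√0.981149 = 0.746.
df = n − 2 = 29.
One-sided p ≈ 0.2307, which is ≥ 0.05, so fail to reject H₀.
The data do not give significant evidence of a linear association between incubation time and bacterial colony count.

t = 0.746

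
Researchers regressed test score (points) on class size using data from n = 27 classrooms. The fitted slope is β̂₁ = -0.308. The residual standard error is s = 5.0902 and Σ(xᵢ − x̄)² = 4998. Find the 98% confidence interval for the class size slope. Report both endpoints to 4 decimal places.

SE(β̂₁) = s/√Sₓₓ = 5.0902/√4998 = 0.0720007.
df = n − 2 = 25.
t* = t_{0.01, 25} = 2.485107.
Margin = t* × SE = 2.485107 × 0.0720007 = 0.178929.
CI: -0.308 ± 0.178929 → (-0.4869, -0.1291).
With 98% confidence, each one-unit increase in class size is associated with a change of between -0.4869 and -0.1291 points in test score.

(-0.4869, -0.1291)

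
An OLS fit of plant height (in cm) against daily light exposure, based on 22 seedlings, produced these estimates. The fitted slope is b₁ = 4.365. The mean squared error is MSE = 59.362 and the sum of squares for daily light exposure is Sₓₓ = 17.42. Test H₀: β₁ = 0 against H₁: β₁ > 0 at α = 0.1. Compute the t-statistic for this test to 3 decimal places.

SE(b₁) = √(MSE/Sₓₓ) = √(59.362/17.42) = 1.84599.
t = 4.365 / 1.84599 = 2.365.
df = n − 2 = 20.
One-sided p ≈ 0.0141, which is < 0.1, so reject H₀.
There is evidence that the true slope on daily light exposure is positive.

t = 2.365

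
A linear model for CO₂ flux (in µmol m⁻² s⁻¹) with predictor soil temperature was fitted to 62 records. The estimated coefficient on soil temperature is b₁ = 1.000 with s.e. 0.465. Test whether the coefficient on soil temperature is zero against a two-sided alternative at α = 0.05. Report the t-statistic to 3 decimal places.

H₀: β₁ = 0 vs H₁: β₁ ≠ 0.
t = (b₁ − β₁⁰)/SE = 1.000 / 0.465 = 2.151.
df = n − 2 = 62 − 2 = 60.
Two-sided p ≈ 0.0356, which is < 0.05, so reject H₀.
There is evidence that soil temperature is associated with CO₂ flux.

t = 2.151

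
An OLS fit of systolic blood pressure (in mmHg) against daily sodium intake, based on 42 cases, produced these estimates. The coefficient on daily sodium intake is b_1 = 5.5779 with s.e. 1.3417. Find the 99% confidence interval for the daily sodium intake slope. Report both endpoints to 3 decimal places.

df = n − 2 = 42 − 2 = 40.
t* = t_{0.005, 40} = 2.704459.
Margin = t* × SE = 2.704459 × 1.3417 = 3.62857.
CI: 5.5779 ± 3.62857 → (1.949, 9.206).
With 99% confidence, each one-unit increase in daily sodium intake is associated with a change of between 1.949 and 9.206 mmHg in systolic blood pressure.

(1.949, 9.206)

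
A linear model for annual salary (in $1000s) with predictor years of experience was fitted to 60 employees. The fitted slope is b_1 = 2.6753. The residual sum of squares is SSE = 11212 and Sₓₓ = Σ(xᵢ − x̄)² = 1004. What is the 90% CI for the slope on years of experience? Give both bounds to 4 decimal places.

MSE = SSE/(n − 2) = 11212/58 = 193.31.
SE(b_1) = √(MSE/Sₓₓ) = √(193.31/1004) = 0.438794.
df = n − 2 = 58.
t* = t_{0.05, 58} = 1.671553.
Margin = t* × SE = 1.671553 × 0.438794 = 0.733467.
CI: 2.6753 ± 0.733467 → (1.9418, 3.4088).
With 90% confidence, each one-unit increase in years of experience is associated with a change of between 1.9418 and 3.4088 $1000s in annual salary.

(1.9418, 3.4088)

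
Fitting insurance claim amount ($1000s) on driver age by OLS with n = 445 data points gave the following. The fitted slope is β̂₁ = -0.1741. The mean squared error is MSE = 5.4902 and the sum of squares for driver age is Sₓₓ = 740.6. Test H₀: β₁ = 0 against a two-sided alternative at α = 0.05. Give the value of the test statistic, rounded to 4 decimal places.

SE(β̂₁) = √(MSE/Sₓₓ) = √(5.4902/740.6) = 0.0860998.
t = -0.1741 / 0.0860998 = -2.0221.
df = n − 2 = 443.
Two-sided p ≈ 0.0438, which is < 0.05, so reject H₀.
There is evidence that driver age is associated with insurance claim amount.

t = -2.0221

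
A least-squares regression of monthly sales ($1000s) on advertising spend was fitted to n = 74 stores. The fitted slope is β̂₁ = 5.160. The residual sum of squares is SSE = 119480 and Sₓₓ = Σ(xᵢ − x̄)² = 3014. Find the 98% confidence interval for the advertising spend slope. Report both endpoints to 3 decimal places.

MSE = SSE/(n − 2) = 119480/72 = 1659.44.
SE(β̂₁) = √(MSE/Sₓₓ) = √(1659.44/3014) = 0.74201.
df = n − 2 = 72.
t* = t_{0.01, 72} = 2.379262.
Margin = t* × SE = 2.379262 × 0.74201 = 1.76544.
CI: 5.160 ± 1.76544 → (3.395, 6.925).
With 98% confidence, each one-unit increase in advertising spend is associated with a change of between 3.395 and 6.925 $1000s in monthly sales.

(3.395, 6.925)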